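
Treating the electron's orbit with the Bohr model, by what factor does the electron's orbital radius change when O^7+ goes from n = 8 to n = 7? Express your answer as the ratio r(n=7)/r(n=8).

r ∝ Z^-1 · n^2; with Z fixed, r ∝ n^2.
r(n=7)/r(n=8) = (7/8)^2 = 49/64

49/64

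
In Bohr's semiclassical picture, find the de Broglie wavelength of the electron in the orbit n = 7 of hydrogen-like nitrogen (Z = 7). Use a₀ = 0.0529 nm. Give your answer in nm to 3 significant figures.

0.332 nm

The Bohr quantisation condition is nλ = 2πr_n.
r_n = n²a₀/Z = 0.370 nm
λ = 2πr_n/n = 2π·0.370/7 = 0.332 nm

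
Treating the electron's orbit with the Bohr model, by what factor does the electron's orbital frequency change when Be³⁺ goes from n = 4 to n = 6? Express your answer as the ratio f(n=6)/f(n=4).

8/27

f ∝ Z^2 · n^-3; with Z fixed, f ∝ n^-3.
f(n=6)/f(n=4) = (6/4)^-3 = 8/27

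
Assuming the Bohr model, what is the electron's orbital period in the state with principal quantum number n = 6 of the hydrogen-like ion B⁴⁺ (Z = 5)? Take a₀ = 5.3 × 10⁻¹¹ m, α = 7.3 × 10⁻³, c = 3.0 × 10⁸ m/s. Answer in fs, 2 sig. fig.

r = n²a₀/Z = 6²·5.3 × 10⁻¹¹/5 = 3.8 × 10⁻¹⁰ m
v = Zαc/n = 5·0.0073·3.0 × 10⁸/6 = 1.8 × 10⁶ m/s
T = 2πr/v = 1.3 × 10⁻¹⁵ s = 1.3 fs

1.3 fs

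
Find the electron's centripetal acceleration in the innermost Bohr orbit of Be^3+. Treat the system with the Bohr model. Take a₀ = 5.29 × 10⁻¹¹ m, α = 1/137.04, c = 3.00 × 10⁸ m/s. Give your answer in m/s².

5.80 × 10²⁴ m/s²

r = n²a₀/Z = 1.32 × 10⁻¹¹ m, v = Zαc/n = 8.76 × 10⁶ m/s
a = v²/r = (8.76 × 10⁶)² / 1.32 × 10⁻¹¹ = 5.80 × 10²⁴ m/s²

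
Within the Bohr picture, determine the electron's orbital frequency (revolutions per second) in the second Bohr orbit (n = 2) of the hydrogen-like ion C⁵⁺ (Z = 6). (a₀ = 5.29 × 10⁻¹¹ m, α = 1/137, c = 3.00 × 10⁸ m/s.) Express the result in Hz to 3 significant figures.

r = n²a₀/Z = 3.53 × 10⁻¹¹ m, v = Zαc/n = 6.57 × 10⁶ m/s
f = v/(2πr) = 2.96 × 10¹⁶ Hz

2.96 × 10¹⁶ Hz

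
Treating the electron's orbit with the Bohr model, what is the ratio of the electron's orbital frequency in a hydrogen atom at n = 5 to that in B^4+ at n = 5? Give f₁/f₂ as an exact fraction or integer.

f ∝ Z^2 · n^-3
f₁/f₂ = (1/5)^2 · (5/5)^-3 = 1/25

1/25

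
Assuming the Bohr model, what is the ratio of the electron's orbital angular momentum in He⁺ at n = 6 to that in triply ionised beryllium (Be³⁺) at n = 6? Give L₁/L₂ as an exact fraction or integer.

L = nℏ is independent of Z.
L₁/L₂ = n₁/n₂ = 6/6 = 1

1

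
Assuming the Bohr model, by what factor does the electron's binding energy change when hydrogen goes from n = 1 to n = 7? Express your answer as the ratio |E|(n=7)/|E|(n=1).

1/49

|E| ∝ Z^2 · n^-2; with Z fixed, |E| ∝ n^-2.
|E|(n=7)/|E|(n=1) = (7/1)^-2 = 1/49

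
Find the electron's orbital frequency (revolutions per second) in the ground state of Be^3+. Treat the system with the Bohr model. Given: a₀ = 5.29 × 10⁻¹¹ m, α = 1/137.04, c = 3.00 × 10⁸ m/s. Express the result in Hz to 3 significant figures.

1.05 × 10¹⁷ Hz

r = n²a₀/Z = 1.32 × 10⁻¹¹ m, v = Zαc/n = 8.76 × 10⁶ m/s
f = v/(2πr) = 1.05 × 10¹⁷ Hz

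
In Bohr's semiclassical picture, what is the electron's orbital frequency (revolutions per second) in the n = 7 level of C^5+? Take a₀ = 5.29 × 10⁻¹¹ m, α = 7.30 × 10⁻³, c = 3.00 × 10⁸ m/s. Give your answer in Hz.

r = n²a₀/Z = 4.32 × 10⁻¹⁰ m, v = Zαc/n = 1.88 × 10⁶ m/s
f = v/(2πr) = 6.92 × 10¹⁴ Hz

6.92 × 10¹⁴ Hz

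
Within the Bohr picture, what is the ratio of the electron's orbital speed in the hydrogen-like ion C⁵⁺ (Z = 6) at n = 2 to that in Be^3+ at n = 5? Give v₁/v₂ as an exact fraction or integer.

v ∝ Z^1 · n^-1
v₁/v₂ = (6/4)^1 · (2/5)^-1 = 15/4

15/4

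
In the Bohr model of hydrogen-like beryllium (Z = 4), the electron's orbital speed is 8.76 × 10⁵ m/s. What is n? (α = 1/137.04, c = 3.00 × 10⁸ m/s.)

v_n = Zαc/n ⇒ n = Zαc/v = 4 × 0.00730 × 3.00 × 10⁸ / 8.76 × 10⁵ ≈ 10.00
n = 10

10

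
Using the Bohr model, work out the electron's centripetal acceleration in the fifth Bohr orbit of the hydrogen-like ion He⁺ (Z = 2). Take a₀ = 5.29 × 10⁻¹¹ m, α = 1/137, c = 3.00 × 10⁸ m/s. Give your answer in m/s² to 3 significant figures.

1.16 × 10²¹ m/s²

r = n²a₀/Z = 6.61 × 10⁻¹⁰ m, v = Zαc/n = 8.76 × 10⁵ m/s
a = v²/r = (8.76 × 10⁵)² / 6.61 × 10⁻¹⁰ = 1.16 × 10²¹ m/s²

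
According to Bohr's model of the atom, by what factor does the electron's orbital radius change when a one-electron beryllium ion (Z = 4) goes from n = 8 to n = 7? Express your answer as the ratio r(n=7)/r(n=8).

r ∝ Z^-1 · n^2; with Z fixed, r ∝ n^2.
r(n=7)/r(n=8) = (7/8)^2 = 49/64

49/64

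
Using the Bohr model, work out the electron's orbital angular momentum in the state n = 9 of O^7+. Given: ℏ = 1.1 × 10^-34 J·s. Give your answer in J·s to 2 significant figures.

L_n = nℏ = 9 × 1.1 × 10^-34 = 9.9 × 10^-34 J·s

9.9 × 10^-34 J·s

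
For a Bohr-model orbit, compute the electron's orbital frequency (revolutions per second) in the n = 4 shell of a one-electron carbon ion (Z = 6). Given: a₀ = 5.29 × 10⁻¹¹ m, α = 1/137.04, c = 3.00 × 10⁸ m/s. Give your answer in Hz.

r = n²a₀/Z = 1.41 × 10⁻¹⁰ m, v = Zαc/n = 3.28 × 10⁶ m/s
f = v/(2πr) = 3.70 × 10¹⁵ Hz

3.70 × 10¹⁵ Hz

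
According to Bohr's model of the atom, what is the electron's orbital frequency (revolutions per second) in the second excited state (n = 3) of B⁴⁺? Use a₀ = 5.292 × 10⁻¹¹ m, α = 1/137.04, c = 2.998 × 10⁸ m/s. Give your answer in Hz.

r = n²a₀/Z = 9.526 × 10⁻¹¹ m, v = Zαc/n = 3.646 × 10⁶ m/s
f = v/(2πr) = 6.092 × 10¹⁵ Hz

6.092 × 10¹⁵ Hz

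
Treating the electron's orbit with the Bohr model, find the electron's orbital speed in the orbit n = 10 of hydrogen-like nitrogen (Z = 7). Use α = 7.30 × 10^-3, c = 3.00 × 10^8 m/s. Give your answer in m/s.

1.53 × 10^6 m/s

v_n = Zαc/n = 7 × 0.00730 × 3.00 × 10^8 / 10
    = 1.53 × 10^6 m/s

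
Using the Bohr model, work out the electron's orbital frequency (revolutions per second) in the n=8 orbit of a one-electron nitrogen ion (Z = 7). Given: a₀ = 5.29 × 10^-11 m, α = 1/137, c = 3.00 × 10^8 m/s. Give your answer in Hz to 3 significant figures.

6.31 × 10^14 Hz

r = n²a₀/Z = 4.84 × 10^-10 m, v = Zαc/n = 1.92 × 10^6 m/s
f = v/(2πr) = 6.31 × 10^14 Hz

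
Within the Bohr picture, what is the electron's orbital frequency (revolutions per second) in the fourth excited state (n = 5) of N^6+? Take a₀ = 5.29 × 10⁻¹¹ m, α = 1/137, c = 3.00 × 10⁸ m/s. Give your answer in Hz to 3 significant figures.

2.58 × 10¹⁵ Hz

r = n²a₀/Z = 1.89 × 10⁻¹⁰ m, v = Zαc/n = 3.07 × 10⁶ m/s
f = v/(2πr) = 2.58 × 10¹⁵ Hz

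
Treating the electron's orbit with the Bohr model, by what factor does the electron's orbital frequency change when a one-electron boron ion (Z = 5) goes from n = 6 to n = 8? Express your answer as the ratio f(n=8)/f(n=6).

f ∝ Z^2 · n^-3; with Z fixed, f ∝ n^-3.
f(n=8)/f(n=6) = (8/6)^-3 = 27/64

27/64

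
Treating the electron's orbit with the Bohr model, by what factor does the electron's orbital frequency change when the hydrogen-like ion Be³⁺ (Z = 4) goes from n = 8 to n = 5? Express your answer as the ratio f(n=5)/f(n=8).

f ∝ Z^2 · n^-3; with Z fixed, f ∝ n^-3.
f(n=5)/f(n=8) = (5/8)^-3 = 512/125

512/125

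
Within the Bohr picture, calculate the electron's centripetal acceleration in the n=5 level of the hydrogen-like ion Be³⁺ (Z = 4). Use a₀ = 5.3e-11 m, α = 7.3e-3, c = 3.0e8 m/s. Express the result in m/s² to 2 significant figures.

9.3e21 m/s²

r = n²a₀/Z = 3.3e-10 m, v = Zαc/n = 1.8e6 m/s
a = v²/r = (1.8e6)² / 3.3e-10 = 9.3e21 m/s²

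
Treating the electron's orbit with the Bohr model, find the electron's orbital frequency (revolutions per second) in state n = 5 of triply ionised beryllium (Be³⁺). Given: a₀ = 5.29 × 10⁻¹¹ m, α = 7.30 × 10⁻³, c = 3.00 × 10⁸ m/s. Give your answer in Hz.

8.43 × 10¹⁴ Hz

r = n²a₀/Z = 3.31 × 10⁻¹⁰ m, v = Zαc/n = 1.75 × 10⁶ m/s
f = v/(2πr) = 8.43 × 10¹⁴ Hz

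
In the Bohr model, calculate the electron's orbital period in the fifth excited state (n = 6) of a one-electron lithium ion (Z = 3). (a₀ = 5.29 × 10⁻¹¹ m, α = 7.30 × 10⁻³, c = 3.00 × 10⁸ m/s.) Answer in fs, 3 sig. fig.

3.64 fs

r = n²a₀/Z = 6²·5.29 × 10⁻¹¹/3 = 6.35 × 10⁻¹⁰ m
v = Zαc/n = 3·0.00730·3.00 × 10⁸/6 = 1.09 × 10⁶ m/s
T = 2πr/v = 3.64 × 10⁻¹⁵ s = 3.64 fs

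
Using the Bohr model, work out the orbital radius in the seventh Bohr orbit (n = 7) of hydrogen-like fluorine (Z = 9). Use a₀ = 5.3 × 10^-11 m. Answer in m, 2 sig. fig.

2.9 × 10^-10 m

r_n = n²a₀/Z = 7² × 5.3 × 10^-11 / 9
    = 49 × 5.3 × 10^-11 / 9 = 2.9 × 10^-10 m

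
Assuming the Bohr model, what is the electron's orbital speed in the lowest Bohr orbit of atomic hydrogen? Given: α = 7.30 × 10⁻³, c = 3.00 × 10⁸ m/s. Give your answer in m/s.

2.19 × 10⁶ m/s

v_n = Zαc/n = 1 × 0.00730 × 3.00 × 10⁸ / 1
    = 2.19 × 10⁶ m/s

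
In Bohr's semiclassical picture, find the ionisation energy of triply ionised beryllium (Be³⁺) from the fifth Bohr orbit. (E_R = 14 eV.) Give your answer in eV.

9.0 eV

E_n = −E_R·Z²/n² = −14 × 4²/5² eV = -9.0 eV
Ionisation energy = −E_n = 9.0 eV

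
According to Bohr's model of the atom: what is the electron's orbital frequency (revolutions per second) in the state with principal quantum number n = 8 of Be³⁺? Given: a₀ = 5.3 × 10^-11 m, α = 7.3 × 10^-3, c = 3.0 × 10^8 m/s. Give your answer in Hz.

2.1 × 10^14 Hz

r = n²a₀/Z = 8.5 × 10^-10 m, v = Zαc/n = 1.1 × 10^6 m/s
f = v/(2πr) = 2.1 × 10^14 Hz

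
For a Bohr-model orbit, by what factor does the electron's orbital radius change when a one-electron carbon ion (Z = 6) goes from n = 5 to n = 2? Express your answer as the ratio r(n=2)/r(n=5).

r ∝ Z^-1 · n^2; with Z fixed, r ∝ n^2.
r(n=2)/r(n=5) = (2/5)^2 = 4/25

4/25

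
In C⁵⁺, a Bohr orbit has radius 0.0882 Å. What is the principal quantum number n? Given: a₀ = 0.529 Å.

r_n = n²a₀/Z ⇒ n² = rZ/a₀ = 0.0882 × 6 / 0.529 ≈ 1.00
n = 1

1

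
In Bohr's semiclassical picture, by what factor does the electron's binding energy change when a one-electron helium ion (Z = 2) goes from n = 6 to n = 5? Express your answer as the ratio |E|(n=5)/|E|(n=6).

|E| ∝ Z^2 · n^-2; with Z fixed, |E| ∝ n^-2.
|E|(n=5)/|E|(n=6) = (5/6)^-2 = 36/25

36/25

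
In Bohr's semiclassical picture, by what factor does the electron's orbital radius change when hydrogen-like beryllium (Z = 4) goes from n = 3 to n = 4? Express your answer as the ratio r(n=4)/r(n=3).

r ∝ Z^-1 · n^2; with Z fixed, r ∝ n^2.
r(n=4)/r(n=3) = (4/3)^2 = 16/9

16/9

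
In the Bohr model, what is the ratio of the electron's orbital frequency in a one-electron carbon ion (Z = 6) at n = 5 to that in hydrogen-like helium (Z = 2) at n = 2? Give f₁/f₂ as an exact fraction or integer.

f ∝ Z^2 · n^-3
f₁/f₂ = (6/2)^2 · (5/2)^-3 = 72/125

72/125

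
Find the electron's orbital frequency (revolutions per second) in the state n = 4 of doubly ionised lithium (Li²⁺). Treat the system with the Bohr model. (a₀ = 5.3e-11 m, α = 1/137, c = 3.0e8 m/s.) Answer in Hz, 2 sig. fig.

9.2e14 Hz

r = n²a₀/Z = 2.8e-10 m, v = Zαc/n = 1.6e6 m/s
f = v/(2πr) = 9.2e14 Hz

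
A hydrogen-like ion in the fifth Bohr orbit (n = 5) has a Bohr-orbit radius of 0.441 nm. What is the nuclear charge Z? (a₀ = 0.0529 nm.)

r_n = n²a₀/Z ⇒ Z = n²a₀/r = 5² × 0.0529 / 0.441 ≈ 3.00
Z = 3

3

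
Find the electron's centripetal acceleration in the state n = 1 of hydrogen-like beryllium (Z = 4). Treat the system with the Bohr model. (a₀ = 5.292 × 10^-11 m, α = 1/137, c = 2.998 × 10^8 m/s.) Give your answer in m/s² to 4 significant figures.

r = n²a₀/Z = 1.323 × 10^-11 m, v = Zαc/n = 8.753 × 10^6 m/s
a = v²/r = (8.753 × 10^6)² / 1.323 × 10^-11 = 5.791 × 10^24 m/s²

5.791 × 10^24 m/s²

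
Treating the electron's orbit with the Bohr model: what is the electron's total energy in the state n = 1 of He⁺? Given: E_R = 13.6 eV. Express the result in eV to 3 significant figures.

E_n = −E_R·Z²/n² = −13.6 × 2²/1² = -54.4 eV

-54.4 eV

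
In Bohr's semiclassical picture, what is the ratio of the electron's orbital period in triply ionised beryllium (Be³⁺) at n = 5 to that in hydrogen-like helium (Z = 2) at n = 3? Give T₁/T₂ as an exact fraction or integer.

125/108

T ∝ Z^-2 · n^3
T₁/T₂ = (4/2)^-2 · (5/3)^3 = 125/108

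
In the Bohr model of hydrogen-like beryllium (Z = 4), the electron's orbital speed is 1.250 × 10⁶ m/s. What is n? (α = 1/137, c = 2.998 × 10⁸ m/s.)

7

v_n = Zαc/n ⇒ n = Zαc/v = 4 × 0.007299 × 2.998 × 10⁸ / 1.250 × 10⁶ ≈ 7.00
n = 7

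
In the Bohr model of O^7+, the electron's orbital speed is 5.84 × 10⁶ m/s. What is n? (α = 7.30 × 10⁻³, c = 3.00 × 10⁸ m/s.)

3

v_n = Zαc/n ⇒ n = Zαc/v = 8 × 0.00730 × 3.00 × 10⁸ / 5.84 × 10⁶ ≈ 3.00
n = 3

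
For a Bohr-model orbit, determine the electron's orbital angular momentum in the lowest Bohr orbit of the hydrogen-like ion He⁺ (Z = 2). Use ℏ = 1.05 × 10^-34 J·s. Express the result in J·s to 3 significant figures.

1.05 × 10^-34 J·s

L_n = nℏ = 1 × 1.05 × 10^-34 = 1.05 × 10^-34 J·s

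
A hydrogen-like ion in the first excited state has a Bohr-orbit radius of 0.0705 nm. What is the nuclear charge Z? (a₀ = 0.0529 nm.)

3

r_n = n²a₀/Z ⇒ Z = n²a₀/r = 2² × 0.0529 / 0.0705 ≈ 3.00
Z = 3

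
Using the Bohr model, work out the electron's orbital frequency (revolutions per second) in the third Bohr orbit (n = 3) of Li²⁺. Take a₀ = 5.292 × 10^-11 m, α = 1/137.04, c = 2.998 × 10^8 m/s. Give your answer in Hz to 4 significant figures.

r = n²a₀/Z = 1.588 × 10^-10 m, v = Zαc/n = 2.188 × 10^6 m/s
f = v/(2πr) = 2.193 × 10^15 Hz

2.193 × 10^15 Hz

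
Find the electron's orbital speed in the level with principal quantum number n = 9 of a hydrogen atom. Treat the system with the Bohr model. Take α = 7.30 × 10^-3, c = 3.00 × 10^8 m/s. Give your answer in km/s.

243 km/s

v_n = Zαc/n = 1 × 0.00730 × 3.00 × 10^8 / 9
    = 243 km/s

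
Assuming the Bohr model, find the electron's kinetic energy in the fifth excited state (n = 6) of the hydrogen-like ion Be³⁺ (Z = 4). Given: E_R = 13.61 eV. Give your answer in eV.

For a Coulomb orbit the virial theorem gives K = −E_n.
E_n = −E_R·Z²/n², so K = E_R·Z²/n² = 13.61 × 4²/6² = 6.049 eV

6.049 eV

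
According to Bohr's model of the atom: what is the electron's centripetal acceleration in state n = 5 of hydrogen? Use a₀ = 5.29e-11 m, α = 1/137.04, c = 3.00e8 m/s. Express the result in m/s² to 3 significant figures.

r = n²a₀/Z = 1.32e-9 m, v = Zαc/n = 4.38e5 m/s
a = v²/r = (4.38e5)² / 1.32e-9 = 1.45e20 m/s²

1.45e20 m/s²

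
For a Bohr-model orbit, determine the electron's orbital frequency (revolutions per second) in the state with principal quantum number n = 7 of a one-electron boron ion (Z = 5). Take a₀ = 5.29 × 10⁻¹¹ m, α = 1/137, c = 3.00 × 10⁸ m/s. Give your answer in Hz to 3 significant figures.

4.80 × 10¹⁴ Hz

r = n²a₀/Z = 5.18 × 10⁻¹⁰ m, v = Zαc/n = 1.56 × 10⁶ m/s
f = v/(2πr) = 4.80 × 10¹⁴ Hz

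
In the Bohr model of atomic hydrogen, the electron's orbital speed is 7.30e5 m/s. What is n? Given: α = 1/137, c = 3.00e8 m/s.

3

v_n = Zαc/n ⇒ n = Zαc/v = 1 × 0.00730 × 3.00e8 / 7.30e5 ≈ 3.00
n = 3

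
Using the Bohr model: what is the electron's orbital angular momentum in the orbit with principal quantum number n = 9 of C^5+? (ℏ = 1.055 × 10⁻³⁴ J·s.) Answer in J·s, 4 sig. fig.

9.495 × 10⁻³⁴ J·s

L_n = nℏ = 9 × 1.055 × 10⁻³⁴ = 9.495 × 10⁻³⁴ J·s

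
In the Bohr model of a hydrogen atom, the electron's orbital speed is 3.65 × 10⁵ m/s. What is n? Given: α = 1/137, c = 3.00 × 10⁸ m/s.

6

v_n = Zαc/n ⇒ n = Zαc/v = 1 × 0.00730 × 3.00 × 10⁸ / 3.65 × 10⁵ ≈ 6.00
n = 6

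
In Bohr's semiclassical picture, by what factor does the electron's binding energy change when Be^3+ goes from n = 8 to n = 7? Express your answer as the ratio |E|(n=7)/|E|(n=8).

|E| ∝ Z^2 · n^-2; with Z fixed, |E| ∝ n^-2.
|E|(n=7)/|E|(n=8) = (7/8)^-2 = 64/49

64/49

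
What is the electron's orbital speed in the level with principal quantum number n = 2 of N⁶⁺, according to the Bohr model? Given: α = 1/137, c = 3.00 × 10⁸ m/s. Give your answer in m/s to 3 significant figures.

7.66 × 10⁶ m/s

v_n = Zαc/n = 7 × 0.00730 × 3.00 × 10⁸ / 2
    = 7.66 × 10⁶ m/s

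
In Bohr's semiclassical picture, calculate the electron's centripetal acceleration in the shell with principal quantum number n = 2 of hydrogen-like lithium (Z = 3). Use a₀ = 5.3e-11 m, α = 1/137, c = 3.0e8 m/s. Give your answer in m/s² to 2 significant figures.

r = n²a₀/Z = 7.1e-11 m, v = Zαc/n = 3.3e6 m/s
a = v²/r = (3.3e6)² / 7.1e-11 = 1.5e23 m/s²

1.5e23 m/s²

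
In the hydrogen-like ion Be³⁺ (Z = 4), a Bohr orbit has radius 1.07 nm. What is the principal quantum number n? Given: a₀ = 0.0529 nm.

9

r_n = n²a₀/Z ⇒ n² = rZ/a₀ = 1.07 × 4 / 0.0529 ≈ 80.91
n = 9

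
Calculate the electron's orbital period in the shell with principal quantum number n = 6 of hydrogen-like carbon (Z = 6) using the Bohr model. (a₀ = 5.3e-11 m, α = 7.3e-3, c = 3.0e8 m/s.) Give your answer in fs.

0.91 fs

r = n²a₀/Z = 6²·5.3e-11/6 = 3.2e-10 m
v = Zαc/n = 6·0.0073·3.0e8/6 = 2.2e6 m/s
T = 2πr/v = 9.1e-16 s = 0.91 fs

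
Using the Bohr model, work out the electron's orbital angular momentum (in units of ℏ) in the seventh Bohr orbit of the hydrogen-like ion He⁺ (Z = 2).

L_n = nℏ, so L/ℏ = n = 7.

7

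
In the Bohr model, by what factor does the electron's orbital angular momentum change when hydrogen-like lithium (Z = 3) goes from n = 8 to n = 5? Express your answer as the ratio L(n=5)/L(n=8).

5/8

L = nℏ depends only on n, so L ∝ n.
L(n=5)/L(n=8) = (5/8)^1 = 5/8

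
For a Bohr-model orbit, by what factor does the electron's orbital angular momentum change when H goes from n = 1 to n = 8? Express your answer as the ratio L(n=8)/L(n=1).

8

L = nℏ depends only on n, so L ∝ n.
L(n=8)/L(n=1) = (8/1)^1 = 8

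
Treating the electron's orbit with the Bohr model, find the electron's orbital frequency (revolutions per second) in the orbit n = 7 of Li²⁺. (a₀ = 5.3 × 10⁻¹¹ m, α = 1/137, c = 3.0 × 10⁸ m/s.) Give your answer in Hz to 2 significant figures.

1.7 × 10¹⁴ Hz

r = n²a₀/Z = 8.7 × 10⁻¹⁰ m, v = Zαc/n = 9.4 × 10⁵ m/s
f = v/(2πr) = 1.7 × 10¹⁴ Hz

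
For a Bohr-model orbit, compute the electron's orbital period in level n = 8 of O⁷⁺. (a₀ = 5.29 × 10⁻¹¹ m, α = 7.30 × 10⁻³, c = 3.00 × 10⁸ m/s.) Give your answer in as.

1210 as

r = n²a₀/Z = 8²·5.29 × 10⁻¹¹/8 = 4.23 × 10⁻¹⁰ m
v = Zαc/n = 8·0.00730·3.00 × 10⁸/8 = 2.19 × 10⁶ m/s
T = 2πr/v = 1.21 × 10⁻¹⁵ s = 1210 as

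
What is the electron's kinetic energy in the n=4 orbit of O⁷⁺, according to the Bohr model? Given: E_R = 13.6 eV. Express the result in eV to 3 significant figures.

54.4 eV

For a Coulomb orbit the virial theorem gives K = −E_n.
E_n = −E_R·Z²/n², so K = E_R·Z²/n² = 13.6 × 8²/4² = 54.4 eV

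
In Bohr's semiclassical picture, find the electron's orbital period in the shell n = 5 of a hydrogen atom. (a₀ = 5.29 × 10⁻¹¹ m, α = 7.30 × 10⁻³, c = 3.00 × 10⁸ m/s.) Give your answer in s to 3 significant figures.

r = n²a₀/Z = 5²·5.29 × 10⁻¹¹/1 = 1.32 × 10⁻⁹ m
v = Zαc/n = 1·0.00730·3.00 × 10⁸/5 = 4.38 × 10⁵ m/s
T = 2πr/v = 1.90 × 10⁻¹⁴ s

1.90 × 10⁻¹⁴ s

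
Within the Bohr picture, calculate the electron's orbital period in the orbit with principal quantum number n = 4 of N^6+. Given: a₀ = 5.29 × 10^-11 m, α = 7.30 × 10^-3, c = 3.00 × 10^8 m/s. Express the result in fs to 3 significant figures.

r = n²a₀/Z = 4²·5.29 × 10^-11/7 = 1.21 × 10^-10 m
v = Zαc/n = 7·0.00730·3.00 × 10^8/4 = 3.83 × 10^6 m/s
T = 2πr/v = 1.98 × 10^-16 s = 0.198 fs

0.198 fs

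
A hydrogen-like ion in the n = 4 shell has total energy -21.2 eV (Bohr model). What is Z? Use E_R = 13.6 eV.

E_n = −E_R Z²/n² ⇒ Z² = −E_n n²/E_R = 21.2 × 4² / 13.6 ≈ 24.94
Z = 5

5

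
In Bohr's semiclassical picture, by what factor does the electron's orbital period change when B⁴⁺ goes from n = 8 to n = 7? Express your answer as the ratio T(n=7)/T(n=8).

343/512

T ∝ Z^-2 · n^3; with Z fixed, T ∝ n^3.
T(n=7)/T(n=8) = (7/8)^3 = 343/512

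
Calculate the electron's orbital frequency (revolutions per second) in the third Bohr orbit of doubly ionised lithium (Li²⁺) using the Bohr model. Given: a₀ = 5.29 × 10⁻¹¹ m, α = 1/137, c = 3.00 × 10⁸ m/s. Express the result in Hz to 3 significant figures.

2.20 × 10¹⁵ Hz

r = n²a₀/Z = 1.59 × 10⁻¹⁰ m, v = Zαc/n = 2.19 × 10⁶ m/s
f = v/(2πr) = 2.20 × 10¹⁵ Hz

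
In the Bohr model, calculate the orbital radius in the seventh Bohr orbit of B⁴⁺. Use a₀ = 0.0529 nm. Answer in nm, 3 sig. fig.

0.518 nm

r_n = n²a₀/Z = 7² × 0.0529 / 5
    = 49 × 0.0529 / 5 = 0.518 nm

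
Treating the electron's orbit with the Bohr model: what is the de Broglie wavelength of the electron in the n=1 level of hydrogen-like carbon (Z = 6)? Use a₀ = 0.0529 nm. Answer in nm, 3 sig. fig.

The Bohr quantisation condition is nλ = 2πr_n.
r_n = n²a₀/Z = 0.00882 nm
λ = 2πr_n/n = 2π·0.00882/1 = 0.0554 nm

0.0554 nm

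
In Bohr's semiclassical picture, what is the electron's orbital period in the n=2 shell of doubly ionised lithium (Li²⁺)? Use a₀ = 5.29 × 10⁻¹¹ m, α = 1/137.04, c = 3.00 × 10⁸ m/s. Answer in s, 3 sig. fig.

r = n²a₀/Z = 2²·5.29 × 10⁻¹¹/3 = 7.05 × 10⁻¹¹ m
v = Zαc/n = 3·0.00730·3.00 × 10⁸/2 = 3.28 × 10⁶ m/s
T = 2πr/v = 1.35 × 10⁻¹⁶ s

1.35 × 10⁻¹⁶ s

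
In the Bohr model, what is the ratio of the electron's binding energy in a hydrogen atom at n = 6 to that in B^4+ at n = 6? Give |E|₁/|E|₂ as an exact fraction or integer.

1/25

|E| ∝ Z^2 · n^-2
|E|₁/|E|₂ = (1/5)^2 · (6/6)^-2 = 1/25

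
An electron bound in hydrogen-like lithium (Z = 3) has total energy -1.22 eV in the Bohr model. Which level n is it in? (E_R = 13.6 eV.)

10

E_n = −E_R Z²/n² ⇒ n² = E_R Z²/(−E_n) = 13.6 × 3² / 1.22 ≈ 100.33
n = 10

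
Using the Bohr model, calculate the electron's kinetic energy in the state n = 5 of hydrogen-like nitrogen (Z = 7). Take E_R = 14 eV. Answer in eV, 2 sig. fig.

27 eV

For a Coulomb orbit the virial theorem gives K = −E_n.
E_n = −E_R·Z²/n², so K = E_R·Z²/n² = 14 × 7²/5² = 27 eV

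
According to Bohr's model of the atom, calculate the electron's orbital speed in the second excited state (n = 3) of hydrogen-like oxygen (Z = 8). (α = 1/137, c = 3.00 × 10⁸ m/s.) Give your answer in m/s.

5.84 × 10⁶ m/s

v_n = Zαc/n = 8 × 0.00730 × 3.00 × 10⁸ / 3
    = 5.84 × 10⁶ m/s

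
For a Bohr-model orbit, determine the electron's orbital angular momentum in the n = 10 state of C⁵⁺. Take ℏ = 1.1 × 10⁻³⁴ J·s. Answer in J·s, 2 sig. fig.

1.1 × 10⁻³³ J·s

L_n = nℏ = 10 × 1.1 × 10⁻³⁴ = 1.1 × 10⁻³³ J·s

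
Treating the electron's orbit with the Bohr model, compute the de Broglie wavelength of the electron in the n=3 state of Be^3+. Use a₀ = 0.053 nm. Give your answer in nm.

The Bohr quantisation condition is nλ = 2πr_n.
r_n = n²a₀/Z = 0.12 nm
λ = 2πr_n/n = 2π·0.12/3 = 0.25 nm

0.25 nm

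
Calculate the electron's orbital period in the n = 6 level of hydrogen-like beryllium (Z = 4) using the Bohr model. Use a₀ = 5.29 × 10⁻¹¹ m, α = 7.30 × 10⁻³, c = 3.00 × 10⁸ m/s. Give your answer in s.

r = n²a₀/Z = 6²·5.29 × 10⁻¹¹/4 = 4.76 × 10⁻¹⁰ m
v = Zαc/n = 4·0.00730·3.00 × 10⁸/6 = 1.46 × 10⁶ m/s
T = 2πr/v = 2.05 × 10⁻¹⁵ s

2.05 × 10⁻¹⁵ s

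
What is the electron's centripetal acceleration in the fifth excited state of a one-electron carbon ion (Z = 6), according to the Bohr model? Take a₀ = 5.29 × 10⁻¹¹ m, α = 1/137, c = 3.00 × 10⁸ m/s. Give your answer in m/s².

1.51 × 10²² m/s²

r = n²a₀/Z = 3.17 × 10⁻¹⁰ m, v = Zαc/n = 2.19 × 10⁶ m/s
a = v²/r = (2.19 × 10⁶)² / 3.17 × 10⁻¹⁰ = 1.51 × 10²² m/s²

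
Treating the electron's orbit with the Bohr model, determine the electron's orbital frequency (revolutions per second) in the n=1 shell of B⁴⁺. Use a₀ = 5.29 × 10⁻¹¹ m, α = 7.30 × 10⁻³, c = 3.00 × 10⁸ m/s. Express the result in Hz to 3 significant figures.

r = n²a₀/Z = 1.06 × 10⁻¹¹ m, v = Zαc/n = 1.09 × 10⁷ m/s
f = v/(2πr) = 1.65 × 10¹⁷ Hz

1.65 × 10¹⁷ Hz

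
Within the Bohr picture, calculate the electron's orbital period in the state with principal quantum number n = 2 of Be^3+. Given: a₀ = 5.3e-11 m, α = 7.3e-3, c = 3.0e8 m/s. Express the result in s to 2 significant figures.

r = n²a₀/Z = 2²·5.3e-11/4 = 5.3e-11 m
v = Zαc/n = 4·0.0073·3.0e8/2 = 4.4e6 m/s
T = 2πr/v = 7.6e-17 s

7.6e-17 s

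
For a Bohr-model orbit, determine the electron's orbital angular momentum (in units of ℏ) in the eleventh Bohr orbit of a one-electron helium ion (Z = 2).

L_n = nℏ, so L/ℏ = n = 11.

11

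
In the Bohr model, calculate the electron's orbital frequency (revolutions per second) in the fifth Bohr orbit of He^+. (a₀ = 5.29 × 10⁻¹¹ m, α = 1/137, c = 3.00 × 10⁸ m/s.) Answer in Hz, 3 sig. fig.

2.11 × 10¹⁴ Hz

r = n²a₀/Z = 6.61 × 10⁻¹⁰ m, v = Zαc/n = 8.76 × 10⁵ m/s
f = v/(2πr) = 2.11 × 10¹⁴ Hz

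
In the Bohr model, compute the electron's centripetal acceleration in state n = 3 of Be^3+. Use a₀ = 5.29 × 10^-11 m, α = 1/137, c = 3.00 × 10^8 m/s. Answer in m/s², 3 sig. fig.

r = n²a₀/Z = 1.19 × 10^-10 m, v = Zαc/n = 2.92 × 10^6 m/s
a = v²/r = (2.92 × 10^6)² / 1.19 × 10^-10 = 7.16 × 10^22 m/s²

7.16 × 10^22 m/s²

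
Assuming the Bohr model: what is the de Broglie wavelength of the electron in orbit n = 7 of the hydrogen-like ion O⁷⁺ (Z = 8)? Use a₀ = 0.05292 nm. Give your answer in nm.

The Bohr quantisation condition is nλ = 2πr_n.
r_n = n²a₀/Z = 0.3241 nm
λ = 2πr_n/n = 2π·0.3241/7 = 0.2909 nm

0.2909 nm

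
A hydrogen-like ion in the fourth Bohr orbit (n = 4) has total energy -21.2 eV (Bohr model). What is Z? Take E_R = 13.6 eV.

E_n = −E_R Z²/n² ⇒ Z² = −E_n n²/E_R = 21.2 × 4² / 13.6 ≈ 24.94
Z = 5

5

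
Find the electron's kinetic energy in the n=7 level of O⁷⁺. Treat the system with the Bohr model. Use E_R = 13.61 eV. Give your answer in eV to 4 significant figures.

For a Coulomb orbit the virial theorem gives K = −E_n.
E_n = −E_R·Z²/n², so K = E_R·Z²/n² = 13.61 × 8²/7² = 17.78 eV

17.78 eV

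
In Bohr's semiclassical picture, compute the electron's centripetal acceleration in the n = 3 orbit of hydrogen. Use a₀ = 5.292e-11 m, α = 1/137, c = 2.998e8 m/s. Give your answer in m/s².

1.117e21 m/s²

r = n²a₀/Z = 4.763e-10 m, v = Zαc/n = 7.294e5 m/s
a = v²/r = (7.294e5)² / 4.763e-10 = 1.117e21 m/s²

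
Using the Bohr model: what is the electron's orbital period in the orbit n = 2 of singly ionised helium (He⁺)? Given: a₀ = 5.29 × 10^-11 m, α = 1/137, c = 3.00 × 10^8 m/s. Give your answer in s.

r = n²a₀/Z = 2²·5.29 × 10^-11/2 = 1.06 × 10^-10 m
v = Zαc/n = 2·0.00730·3.00 × 10^8/2 = 2.19 × 10^6 m/s
T = 2πr/v = 3.04 × 10^-16 s

3.04 × 10^-16 s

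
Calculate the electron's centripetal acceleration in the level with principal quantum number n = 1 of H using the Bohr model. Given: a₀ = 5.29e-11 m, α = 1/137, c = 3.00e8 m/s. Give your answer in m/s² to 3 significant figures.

r = n²a₀/Z = 5.29e-11 m, v = Zαc/n = 2.19e6 m/s
a = v²/r = (2.19e6)² / 5.29e-11 = 9.06e22 m/s²

9.06e22 m/s²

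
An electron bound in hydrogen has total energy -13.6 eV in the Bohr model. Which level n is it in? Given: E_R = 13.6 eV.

1

E_n = −E_R Z²/n² ⇒ n² = E_R Z²/(−E_n) = 13.6 × 1² / 13.6 ≈ 1.00
n = 1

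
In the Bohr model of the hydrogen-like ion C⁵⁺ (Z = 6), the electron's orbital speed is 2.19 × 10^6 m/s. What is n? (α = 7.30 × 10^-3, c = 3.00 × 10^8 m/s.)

v_n = Zαc/n ⇒ n = Zαc/v = 6 × 0.00730 × 3.00 × 10^8 / 2.19 × 10^6 ≈ 6.00
n = 6

6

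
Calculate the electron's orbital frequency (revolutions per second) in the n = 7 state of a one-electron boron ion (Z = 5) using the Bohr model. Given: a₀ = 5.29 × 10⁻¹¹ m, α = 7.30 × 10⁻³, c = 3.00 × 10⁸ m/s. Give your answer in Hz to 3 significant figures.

r = n²a₀/Z = 5.18 × 10⁻¹⁰ m, v = Zαc/n = 1.56 × 10⁶ m/s
f = v/(2πr) = 4.80 × 10¹⁴ Hz

4.80 × 10¹⁴ Hz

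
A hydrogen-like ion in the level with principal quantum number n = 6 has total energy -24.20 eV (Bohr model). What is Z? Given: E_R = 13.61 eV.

8

E_n = −E_R Z²/n² ⇒ Z² = −E_n n²/E_R = 24.20 × 6² / 13.61 ≈ 64.01
Z = 8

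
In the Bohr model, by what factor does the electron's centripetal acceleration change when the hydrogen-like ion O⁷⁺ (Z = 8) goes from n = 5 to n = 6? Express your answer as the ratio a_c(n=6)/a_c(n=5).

625/1296

a_c ∝ Z^3 · n^-4; with Z fixed, a_c ∝ n^-4.
a_c(n=6)/a_c(n=5) = (6/5)^-4 = 625/1296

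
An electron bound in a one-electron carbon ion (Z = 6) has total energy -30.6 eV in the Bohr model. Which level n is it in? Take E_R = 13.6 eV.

4

E_n = −E_R Z²/n² ⇒ n² = E_R Z²/(−E_n) = 13.6 × 6² / 30.6 ≈ 16.00
n = 4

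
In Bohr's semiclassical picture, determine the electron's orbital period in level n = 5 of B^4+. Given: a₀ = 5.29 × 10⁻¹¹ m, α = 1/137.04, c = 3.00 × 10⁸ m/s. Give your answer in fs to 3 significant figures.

0.759 fs

r = n²a₀/Z = 5²·5.29 × 10⁻¹¹/5 = 2.64 × 10⁻¹⁰ m
v = Zαc/n = 5·0.00730·3.00 × 10⁸/5 = 2.19 × 10⁶ m/s
T = 2πr/v = 7.59 × 10⁻¹⁶ s = 0.759 fs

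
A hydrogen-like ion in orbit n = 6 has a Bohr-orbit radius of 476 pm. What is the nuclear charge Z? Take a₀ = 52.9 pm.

4

r_n = n²a₀/Z ⇒ Z = n²a₀/r = 6² × 52.9 / 476 ≈ 4.00
Z = 4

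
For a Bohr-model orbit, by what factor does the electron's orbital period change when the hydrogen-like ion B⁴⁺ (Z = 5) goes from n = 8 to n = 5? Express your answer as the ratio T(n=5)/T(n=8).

125/512

T ∝ Z^-2 · n^3; with Z fixed, T ∝ n^3.
T(n=5)/T(n=8) = (5/8)^3 = 125/512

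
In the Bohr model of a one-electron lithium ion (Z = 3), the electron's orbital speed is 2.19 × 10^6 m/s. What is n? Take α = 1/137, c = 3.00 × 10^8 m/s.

3

v_n = Zαc/n ⇒ n = Zαc/v = 3 × 0.00730 × 3.00 × 10^8 / 2.19 × 10^6 ≈ 3.00
n = 3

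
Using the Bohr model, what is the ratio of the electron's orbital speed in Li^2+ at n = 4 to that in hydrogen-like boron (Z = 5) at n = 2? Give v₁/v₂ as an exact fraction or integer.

3/10

v ∝ Z^1 · n^-1
v₁/v₂ = (3/5)^1 · (4/2)^-1 = 3/10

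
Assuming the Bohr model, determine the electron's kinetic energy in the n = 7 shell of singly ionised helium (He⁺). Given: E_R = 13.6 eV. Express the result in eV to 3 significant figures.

For a Coulomb orbit the virial theorem gives K = −E_n.
E_n = −E_R·Z²/n², so K = E_R·Z²/n² = 13.6 × 2²/7² = 1.11 eV

1.11 eV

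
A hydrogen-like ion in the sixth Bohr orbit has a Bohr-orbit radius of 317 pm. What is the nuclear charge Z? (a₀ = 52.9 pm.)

r_n = n²a₀/Z ⇒ Z = n²a₀/r = 6² × 52.9 / 317 ≈ 6.01
Z = 6

6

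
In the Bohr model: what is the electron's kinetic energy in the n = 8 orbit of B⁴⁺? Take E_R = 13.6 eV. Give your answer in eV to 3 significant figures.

5.31 eV

For a Coulomb orbit the virial theorem gives K = −E_n.
E_n = −E_R·Z²/n², so K = E_R·Z²/n² = 13.6 × 5²/8² = 5.31 eV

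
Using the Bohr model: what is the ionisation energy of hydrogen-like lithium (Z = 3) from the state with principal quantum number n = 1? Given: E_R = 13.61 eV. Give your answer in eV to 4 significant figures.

122.5 eV

E_n = −E_R·Z²/n² = −13.61 × 3²/1² eV = -122.5 eV
Ionisation energy = −E_n = 122.5 eV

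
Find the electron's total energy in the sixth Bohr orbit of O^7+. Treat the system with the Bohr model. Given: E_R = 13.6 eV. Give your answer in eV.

-24.2 eV

E_n = −E_R·Z²/n² = −13.6 × 8²/6² = -24.2 eV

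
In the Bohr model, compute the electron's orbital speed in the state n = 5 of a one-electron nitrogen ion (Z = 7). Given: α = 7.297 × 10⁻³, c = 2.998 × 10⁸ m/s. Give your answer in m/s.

3.063 × 10⁶ m/s

v_n = Zαc/n = 7 × 0.007297 × 2.998 × 10⁸ / 5
    = 3.063 × 10⁶ m/s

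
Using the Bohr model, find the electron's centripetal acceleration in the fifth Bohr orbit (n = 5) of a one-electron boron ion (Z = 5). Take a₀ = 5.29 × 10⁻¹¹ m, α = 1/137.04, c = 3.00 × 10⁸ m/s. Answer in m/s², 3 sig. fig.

1.81 × 10²² m/s²

r = n²a₀/Z = 2.64 × 10⁻¹⁰ m, v = Zαc/n = 2.19 × 10⁶ m/s
a = v²/r = (2.19 × 10⁶)² / 2.64 × 10⁻¹⁰ = 1.81 × 10²² m/s²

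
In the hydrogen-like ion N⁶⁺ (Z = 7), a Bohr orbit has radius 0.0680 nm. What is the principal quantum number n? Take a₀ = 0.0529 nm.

3

r_n = n²a₀/Z ⇒ n² = rZ/a₀ = 0.0680 × 7 / 0.0529 ≈ 9.00
n = 3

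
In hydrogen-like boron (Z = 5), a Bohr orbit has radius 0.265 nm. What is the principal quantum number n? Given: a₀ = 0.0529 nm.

5

r_n = n²a₀/Z ⇒ n² = rZ/a₀ = 0.265 × 5 / 0.0529 ≈ 25.05
n = 5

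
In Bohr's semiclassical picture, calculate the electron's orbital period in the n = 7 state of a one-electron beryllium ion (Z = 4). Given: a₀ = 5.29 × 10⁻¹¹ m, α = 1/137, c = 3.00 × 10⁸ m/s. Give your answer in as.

3250 as

r = n²a₀/Z = 7²·5.29 × 10⁻¹¹/4 = 6.48 × 10⁻¹⁰ m
v = Zαc/n = 4·0.00730·3.00 × 10⁸/7 = 1.25 × 10⁶ m/s
T = 2πr/v = 3.25 × 10⁻¹⁵ s = 3250 as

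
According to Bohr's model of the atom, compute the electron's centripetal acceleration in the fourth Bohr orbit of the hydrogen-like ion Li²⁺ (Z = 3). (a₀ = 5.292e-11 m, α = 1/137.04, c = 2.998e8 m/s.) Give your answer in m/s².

9.538e21 m/s²

r = n²a₀/Z = 2.822e-10 m, v = Zαc/n = 1.641e6 m/s
a = v²/r = (1.641e6)² / 2.822e-10 = 9.538e21 m/s²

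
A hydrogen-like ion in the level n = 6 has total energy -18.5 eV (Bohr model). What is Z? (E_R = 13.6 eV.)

E_n = −E_R Z²/n² ⇒ Z² = −E_n n²/E_R = 18.5 × 6² / 13.6 ≈ 48.97
Z = 7

7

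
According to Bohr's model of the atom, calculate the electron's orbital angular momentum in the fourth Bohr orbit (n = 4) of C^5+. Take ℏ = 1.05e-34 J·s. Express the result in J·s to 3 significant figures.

L_n = nℏ = 4 × 1.05e-34 = 4.20e-34 J·s

4.20e-34 J·s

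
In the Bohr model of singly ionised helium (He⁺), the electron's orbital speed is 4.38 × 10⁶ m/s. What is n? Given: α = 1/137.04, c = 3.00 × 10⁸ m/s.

v_n = Zαc/n ⇒ n = Zαc/v = 2 × 0.00730 × 3.00 × 10⁸ / 4.38 × 10⁶ ≈ 1.00
n = 1

1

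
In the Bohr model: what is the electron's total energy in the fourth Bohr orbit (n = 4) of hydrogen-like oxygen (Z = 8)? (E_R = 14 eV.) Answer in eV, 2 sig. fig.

-56 eV

E_n = −E_R·Z²/n² = −14 × 8²/4² = -56 eV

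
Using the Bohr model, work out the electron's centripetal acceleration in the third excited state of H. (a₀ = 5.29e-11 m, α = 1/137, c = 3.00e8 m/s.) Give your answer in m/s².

3.54e20 m/s²

r = n²a₀/Z = 8.46e-10 m, v = Zαc/n = 5.47e5 m/s
a = v²/r = (5.47e5)² / 8.46e-10 = 3.54e20 m/s²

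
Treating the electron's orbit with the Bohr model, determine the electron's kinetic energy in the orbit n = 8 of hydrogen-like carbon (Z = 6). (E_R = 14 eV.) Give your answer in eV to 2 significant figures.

7.9 eV

For a Coulomb orbit the virial theorem gives K = −E_n.
E_n = −E_R·Z²/n², so K = E_R·Z²/n² = 14 × 6²/8² = 7.9 eV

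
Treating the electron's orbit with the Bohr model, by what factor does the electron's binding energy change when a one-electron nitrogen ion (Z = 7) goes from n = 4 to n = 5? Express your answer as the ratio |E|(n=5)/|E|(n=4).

|E| ∝ Z^2 · n^-2; with Z fixed, |E| ∝ n^-2.
|E|(n=5)/|E|(n=4) = (5/4)^-2 = 16/25

16/25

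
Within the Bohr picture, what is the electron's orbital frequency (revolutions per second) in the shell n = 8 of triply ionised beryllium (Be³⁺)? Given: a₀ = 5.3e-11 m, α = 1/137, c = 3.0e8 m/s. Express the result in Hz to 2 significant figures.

r = n²a₀/Z = 8.5e-10 m, v = Zαc/n = 1.1e6 m/s
f = v/(2πr) = 2.1e14 Hz

2.1e14 Hz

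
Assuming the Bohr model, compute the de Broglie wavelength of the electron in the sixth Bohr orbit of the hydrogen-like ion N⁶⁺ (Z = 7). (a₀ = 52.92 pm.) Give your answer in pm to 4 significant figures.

285.0 pm

The Bohr quantisation condition is nλ = 2πr_n.
r_n = n²a₀/Z = 272.2 pm
λ = 2πr_n/n = 2π·272.2/6 = 285.0 pm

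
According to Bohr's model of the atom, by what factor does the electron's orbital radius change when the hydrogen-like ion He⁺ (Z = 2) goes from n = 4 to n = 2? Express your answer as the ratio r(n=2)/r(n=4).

1/4

r ∝ Z^-1 · n^2; with Z fixed, r ∝ n^2.
r(n=2)/r(n=4) = (2/4)^2 = 1/4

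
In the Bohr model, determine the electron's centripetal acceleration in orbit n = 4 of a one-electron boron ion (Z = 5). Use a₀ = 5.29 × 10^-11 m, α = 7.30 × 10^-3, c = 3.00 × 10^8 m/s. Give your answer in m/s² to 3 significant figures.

4.43 × 10^22 m/s²

r = n²a₀/Z = 1.69 × 10^-10 m, v = Zαc/n = 2.74 × 10^6 m/s
a = v²/r = (2.74 × 10^6)² / 1.69 × 10^-10 = 4.43 × 10^22 m/s²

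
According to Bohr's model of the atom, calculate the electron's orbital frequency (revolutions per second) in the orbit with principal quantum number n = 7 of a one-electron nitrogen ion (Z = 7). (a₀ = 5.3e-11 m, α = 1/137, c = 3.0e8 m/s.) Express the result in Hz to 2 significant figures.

r = n²a₀/Z = 3.7e-10 m, v = Zαc/n = 2.2e6 m/s
f = v/(2πr) = 9.4e14 Hz

9.4e14 Hz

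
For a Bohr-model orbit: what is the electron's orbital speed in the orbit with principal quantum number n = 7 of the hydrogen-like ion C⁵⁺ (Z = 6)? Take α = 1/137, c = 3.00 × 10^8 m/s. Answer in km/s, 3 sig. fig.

v_n = Zαc/n = 6 × 0.00730 × 3.00 × 10^8 / 7
    = 1880 km/s

1880 km/s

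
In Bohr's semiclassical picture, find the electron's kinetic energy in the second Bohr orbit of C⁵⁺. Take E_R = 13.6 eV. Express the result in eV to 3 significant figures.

122 eV

For a Coulomb orbit the virial theorem gives K = −E_n.
E_n = −E_R·Z²/n², so K = E_R·Z²/n² = 13.6 × 6²/2² = 122 eV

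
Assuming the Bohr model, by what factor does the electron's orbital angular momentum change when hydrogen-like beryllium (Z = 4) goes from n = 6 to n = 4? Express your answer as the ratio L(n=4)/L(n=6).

2/3

L = nℏ depends only on n, so L ∝ n.
L(n=4)/L(n=6) = (4/6)^1 = 2/3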